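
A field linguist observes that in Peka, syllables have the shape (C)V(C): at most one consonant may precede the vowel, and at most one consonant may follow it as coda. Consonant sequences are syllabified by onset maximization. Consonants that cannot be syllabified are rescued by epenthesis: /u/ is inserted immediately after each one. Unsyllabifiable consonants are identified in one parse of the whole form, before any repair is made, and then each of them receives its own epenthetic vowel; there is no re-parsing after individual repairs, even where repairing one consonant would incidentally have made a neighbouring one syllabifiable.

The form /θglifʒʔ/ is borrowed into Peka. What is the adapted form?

Under (C)V(C), the unsyllabifiable consonants are /θ/, /g/, /ʒ/, /ʔ/ (at most one coda consonant is licensed; onsets are limited to one consonant).
Epenthesis after each stranded consonant: /θ/ → /θu/, /g/ → /gu/, /ʒ/ → /ʒu/, /ʔ/ → /ʔu/.

θugulifʒuʔu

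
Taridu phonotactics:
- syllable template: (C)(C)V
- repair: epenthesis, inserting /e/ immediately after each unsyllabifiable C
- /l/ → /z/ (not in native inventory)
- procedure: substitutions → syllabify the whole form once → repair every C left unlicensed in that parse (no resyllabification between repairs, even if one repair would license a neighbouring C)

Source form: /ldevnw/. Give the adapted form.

Substitution: /l/ → /z/, giving /zdevnw/.
Under (C)(C)V, the unsyllabifiable consonants are /v/, /n/, /w/ (no codas are permitted; onsets may contain at most 2 consonants).
Each unlicensed consonant becomes the onset of a new syllable: /v/ → /ve/, /n/ → /ne/, /w/ → /we/.

zdevenewe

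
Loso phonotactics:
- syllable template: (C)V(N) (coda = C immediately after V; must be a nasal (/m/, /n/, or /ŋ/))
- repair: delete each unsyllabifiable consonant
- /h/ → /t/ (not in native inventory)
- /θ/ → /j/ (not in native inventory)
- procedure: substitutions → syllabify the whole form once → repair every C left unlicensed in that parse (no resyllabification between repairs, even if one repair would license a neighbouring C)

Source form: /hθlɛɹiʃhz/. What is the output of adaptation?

Substitution: /h/ → /t/, /θ/ → /j/, giving /tjlɛɹiʃtz/.
The consonants /t/, /j/, /ʃ/, /t/, /z/ cannot be parsed into a legal (C)V(N) syllable (only a nasal (/m/, /n/, or /ŋ/) is licensed in coda position; onsets are limited to one consonant).
Deleting the stranded consonants removes /t/, /j/, /ʃ/, /t/, /z/.

lɛɹi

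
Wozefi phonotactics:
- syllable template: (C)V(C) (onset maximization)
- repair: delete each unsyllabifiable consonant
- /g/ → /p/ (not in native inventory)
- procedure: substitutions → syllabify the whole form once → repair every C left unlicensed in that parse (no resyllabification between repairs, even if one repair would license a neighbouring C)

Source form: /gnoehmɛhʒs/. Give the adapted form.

noehmɛh

Substitution: /g/ → /p/, giving /pnoehmɛhʒs/.
The consonants /p/, /ʒ/, /s/ cannot be parsed into a legal (C)V(C) syllable (at most one coda consonant is licensed; onsets are limited to one consonant).
Deletion applies to /p/, /ʒ/, /s/.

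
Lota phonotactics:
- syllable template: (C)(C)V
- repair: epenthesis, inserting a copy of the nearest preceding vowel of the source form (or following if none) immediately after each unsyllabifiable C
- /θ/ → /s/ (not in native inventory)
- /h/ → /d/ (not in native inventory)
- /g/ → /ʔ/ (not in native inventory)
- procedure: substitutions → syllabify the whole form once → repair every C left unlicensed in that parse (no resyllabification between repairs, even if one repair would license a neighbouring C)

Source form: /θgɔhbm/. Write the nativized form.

sʔɔdɔbɔmɔ

Substitution: /θ/ → /s/, /g/ → /ʔ/, /h/ → /d/, giving /sʔɔdbm/.
Syllabifying with onset maximization leaves /d/, /b/, /m/ stranded (no codas are permitted; onsets may contain at most 2 consonants).
Inserting the epenthetic vowel yields /d/ → /dɔ/, /b/ → /bɔ/, /m/ → /mɔ/.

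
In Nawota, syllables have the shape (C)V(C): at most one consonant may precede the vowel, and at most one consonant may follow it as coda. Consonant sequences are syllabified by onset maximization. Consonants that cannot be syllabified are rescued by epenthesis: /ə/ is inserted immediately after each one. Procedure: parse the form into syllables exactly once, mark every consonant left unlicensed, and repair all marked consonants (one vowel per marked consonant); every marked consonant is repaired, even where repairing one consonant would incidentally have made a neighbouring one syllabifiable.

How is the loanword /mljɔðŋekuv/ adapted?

mələjɔðŋekuv

The consonants /m/, /l/ cannot be parsed into a legal (C)V(C) syllable (at most one coda consonant is licensed; onsets are limited to one consonant).
Epenthesis after each stranded consonant: /m/ → /mə/, /l/ → /lə/.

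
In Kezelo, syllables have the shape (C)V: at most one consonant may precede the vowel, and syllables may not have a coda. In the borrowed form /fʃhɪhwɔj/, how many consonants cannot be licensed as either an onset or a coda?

4

Under (C)V, the unsyllabifiable consonants are /f/, /ʃ/, /h/, /j/ (no codas are permitted; onsets are limited to one consonant).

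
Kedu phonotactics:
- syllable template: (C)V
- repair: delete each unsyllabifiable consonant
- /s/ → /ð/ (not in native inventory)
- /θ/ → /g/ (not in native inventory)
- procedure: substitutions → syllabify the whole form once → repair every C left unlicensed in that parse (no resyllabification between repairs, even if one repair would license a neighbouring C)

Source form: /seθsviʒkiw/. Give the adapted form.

ðeviki

Substitution: /s/ → /ð/, /θ/ → /g/, giving /ðegðviʒkiw/.
The consonants /g/, /ð/, /ʒ/, /w/ cannot be parsed into a legal (C)V syllable (no codas are permitted; onsets are limited to one consonant).
Each unlicensed consonant is deleted: /g/, /ð/, /ʒ/, /w/.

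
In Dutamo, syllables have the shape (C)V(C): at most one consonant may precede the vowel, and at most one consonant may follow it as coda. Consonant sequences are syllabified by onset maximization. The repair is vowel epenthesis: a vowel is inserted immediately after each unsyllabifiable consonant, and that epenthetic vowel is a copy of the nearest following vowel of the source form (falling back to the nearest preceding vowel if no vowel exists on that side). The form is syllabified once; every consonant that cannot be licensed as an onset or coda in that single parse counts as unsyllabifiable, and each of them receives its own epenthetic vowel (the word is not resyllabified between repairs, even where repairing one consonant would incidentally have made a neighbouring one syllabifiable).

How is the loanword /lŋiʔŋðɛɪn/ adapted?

The consonants /l/, /ŋ/ cannot be parsed into a legal (C)V(C) syllable (at most one coda consonant is licensed; onsets are limited to one consonant).
Each unlicensed consonant becomes the onset of a new syllable: /l/ → /li/, /ŋ/ → /ŋɛ/.

liŋiʔŋɛðɛɪn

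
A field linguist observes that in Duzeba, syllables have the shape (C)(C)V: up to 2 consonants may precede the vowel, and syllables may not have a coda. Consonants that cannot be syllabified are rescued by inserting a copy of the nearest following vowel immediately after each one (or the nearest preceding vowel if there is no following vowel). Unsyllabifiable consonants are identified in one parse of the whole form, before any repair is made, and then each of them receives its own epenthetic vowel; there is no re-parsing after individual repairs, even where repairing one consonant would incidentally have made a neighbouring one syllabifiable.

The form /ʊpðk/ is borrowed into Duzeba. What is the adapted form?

ʊpʊðʊkʊ

Syllabifying with onset maximization leaves /p/, /ð/, /k/ stranded (no codas are permitted; onsets may contain at most 2 consonants).
Each unlicensed consonant becomes the onset of a new syllable: /p/ → /pʊ/, /ð/ → /ðʊ/, /k/ → /kʊ/.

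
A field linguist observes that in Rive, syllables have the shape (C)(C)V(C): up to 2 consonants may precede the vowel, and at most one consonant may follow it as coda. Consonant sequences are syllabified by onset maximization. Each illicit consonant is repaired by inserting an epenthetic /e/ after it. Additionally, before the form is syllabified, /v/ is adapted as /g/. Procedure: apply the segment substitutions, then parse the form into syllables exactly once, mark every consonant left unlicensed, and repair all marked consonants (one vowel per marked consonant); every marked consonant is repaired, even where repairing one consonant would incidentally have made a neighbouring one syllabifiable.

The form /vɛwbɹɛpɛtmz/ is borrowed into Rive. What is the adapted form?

gɛwbɹɛpɛtmeze

Substitution: /v/ → /g/, giving /gɛwbɹɛpɛtmz/.
Syllabifying with onset maximization leaves /m/, /z/ stranded (at most one coda consonant is licensed; onsets may contain at most 2 consonants).
Each unlicensed consonant becomes the onset of a new syllable: /m/ → /me/, /z/ → /ze/.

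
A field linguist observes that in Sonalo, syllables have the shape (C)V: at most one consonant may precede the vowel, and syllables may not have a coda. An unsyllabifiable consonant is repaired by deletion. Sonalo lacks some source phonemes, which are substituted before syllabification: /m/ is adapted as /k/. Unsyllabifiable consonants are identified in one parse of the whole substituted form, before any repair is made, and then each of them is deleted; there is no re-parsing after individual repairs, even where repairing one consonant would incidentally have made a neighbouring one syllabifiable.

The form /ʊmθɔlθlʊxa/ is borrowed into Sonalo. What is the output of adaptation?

ʊθɔlʊxa

Substitution: /m/ → /k/, giving /ʊkθɔlθlʊxa/.
Syllabifying with onset maximization leaves /k/, /l/, /θ/ stranded (no codas are permitted; onsets are limited to one consonant).
Deleting the stranded consonants removes /k/, /l/, /θ/.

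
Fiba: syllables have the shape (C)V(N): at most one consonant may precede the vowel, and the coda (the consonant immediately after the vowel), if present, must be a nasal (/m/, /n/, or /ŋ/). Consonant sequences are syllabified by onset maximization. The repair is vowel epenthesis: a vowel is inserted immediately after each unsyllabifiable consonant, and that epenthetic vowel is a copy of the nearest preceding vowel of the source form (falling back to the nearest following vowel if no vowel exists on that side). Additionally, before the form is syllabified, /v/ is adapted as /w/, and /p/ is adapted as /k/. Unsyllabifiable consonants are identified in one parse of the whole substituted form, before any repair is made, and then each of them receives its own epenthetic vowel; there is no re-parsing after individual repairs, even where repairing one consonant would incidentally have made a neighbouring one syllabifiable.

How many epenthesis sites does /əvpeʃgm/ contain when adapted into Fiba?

After substitution the input is /əwkeʃgm/.
The unsyllabifiable consonants are /w/, /ʃ/, /g/, /m/; each receives one epenthetic vowel.

4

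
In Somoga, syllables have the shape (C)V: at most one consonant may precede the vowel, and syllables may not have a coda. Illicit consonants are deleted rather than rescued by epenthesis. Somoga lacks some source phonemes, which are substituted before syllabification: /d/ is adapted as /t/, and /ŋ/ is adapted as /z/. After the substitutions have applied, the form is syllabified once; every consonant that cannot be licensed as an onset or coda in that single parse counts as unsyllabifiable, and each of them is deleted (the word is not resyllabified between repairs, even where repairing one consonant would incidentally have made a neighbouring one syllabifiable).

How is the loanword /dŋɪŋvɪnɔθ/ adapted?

Substitution: /d/ → /t/, /ŋ/ → /z/, giving /tzɪzvɪnɔθ/.
Syllabifying with onset maximization leaves /t/, /z/, /θ/ stranded (no codas are permitted; onsets are limited to one consonant).
Deletion applies to /t/, /z/, /θ/.

zɪvɪnɔ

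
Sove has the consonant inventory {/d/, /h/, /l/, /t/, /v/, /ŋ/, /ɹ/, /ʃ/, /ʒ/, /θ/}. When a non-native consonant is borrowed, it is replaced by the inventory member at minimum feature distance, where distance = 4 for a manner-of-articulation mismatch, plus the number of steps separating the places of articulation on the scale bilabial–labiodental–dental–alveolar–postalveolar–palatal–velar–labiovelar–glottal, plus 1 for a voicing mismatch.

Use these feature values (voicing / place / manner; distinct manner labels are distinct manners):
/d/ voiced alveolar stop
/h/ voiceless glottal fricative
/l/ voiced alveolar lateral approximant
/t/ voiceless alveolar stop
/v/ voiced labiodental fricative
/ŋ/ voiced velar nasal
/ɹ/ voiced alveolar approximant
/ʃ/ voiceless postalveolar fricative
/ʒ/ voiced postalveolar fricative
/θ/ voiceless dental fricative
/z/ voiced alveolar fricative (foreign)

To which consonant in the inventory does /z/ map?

ʒ

/ʒ/ is closest: same manner (fricative), place distance 1 (alveolar→postalveolar), same voicing; total 1. Next closest is /v/ at distance 2.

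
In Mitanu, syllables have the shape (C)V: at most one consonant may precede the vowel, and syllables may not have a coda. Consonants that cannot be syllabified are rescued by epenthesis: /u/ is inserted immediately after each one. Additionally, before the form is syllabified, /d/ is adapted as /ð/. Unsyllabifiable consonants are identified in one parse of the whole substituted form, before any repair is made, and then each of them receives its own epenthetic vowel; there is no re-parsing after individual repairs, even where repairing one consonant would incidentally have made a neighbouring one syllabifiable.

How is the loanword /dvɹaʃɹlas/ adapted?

Substitution: /d/ → /ð/, giving /ðvɹaʃɹlas/.
Syllabifying with onset maximization leaves /ð/, /v/, /ʃ/, /ɹ/, /s/ stranded (no codas are permitted; onsets are limited to one consonant).
Epenthesis after each stranded consonant: /ð/ → /ðu/, /v/ → /vu/, /ʃ/ → /ʃu/, /ɹ/ → /ɹu/, /s/ → /su/.

ðuvuɹaʃuɹulasu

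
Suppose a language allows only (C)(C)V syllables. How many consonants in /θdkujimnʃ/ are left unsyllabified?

Under (C)(C)V, the unsyllabifiable consonants are /θ/, /m/, /n/, /ʃ/ (no codas are permitted; onsets may contain at most 2 consonants).

4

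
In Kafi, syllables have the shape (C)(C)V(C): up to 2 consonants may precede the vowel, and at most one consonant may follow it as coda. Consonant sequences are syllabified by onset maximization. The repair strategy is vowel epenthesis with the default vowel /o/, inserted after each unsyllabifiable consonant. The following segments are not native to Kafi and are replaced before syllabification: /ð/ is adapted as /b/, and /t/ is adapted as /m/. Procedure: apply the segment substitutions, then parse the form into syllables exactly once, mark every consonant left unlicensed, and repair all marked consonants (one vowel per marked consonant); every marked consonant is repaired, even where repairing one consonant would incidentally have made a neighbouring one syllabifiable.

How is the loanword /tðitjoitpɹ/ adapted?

mbimjoimpoɹo

Substitution: /t/ → /m/, /ð/ → /b/, giving /mbimjoimpɹ/.
Under (C)(C)V(C), the unsyllabifiable consonants are /p/, /ɹ/ (at most one coda consonant is licensed; onsets may contain at most 2 consonants).
Each unlicensed consonant becomes the onset of a new syllable: /p/ → /po/, /ɹ/ → /ɹo/.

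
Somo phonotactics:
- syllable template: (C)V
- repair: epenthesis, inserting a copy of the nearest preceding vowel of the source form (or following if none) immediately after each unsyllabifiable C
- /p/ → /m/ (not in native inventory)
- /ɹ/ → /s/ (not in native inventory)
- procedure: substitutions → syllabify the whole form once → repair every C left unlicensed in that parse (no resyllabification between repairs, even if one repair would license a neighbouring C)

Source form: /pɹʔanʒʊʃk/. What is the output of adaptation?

masaʔanaʒʊʃʊkʊ

Substitution: /p/ → /m/, /ɹ/ → /s/, giving /msʔanʒʊʃk/.
The consonants /m/, /s/, /n/, /ʃ/, /k/ cannot be parsed into a legal (C)V syllable (no codas are permitted; onsets are limited to one consonant).
Inserting the epenthetic vowel yields /m/ → /ma/, /s/ → /sa/, /n/ → /na/, /ʃ/ → /ʃʊ/, /k/ → /kʊ/.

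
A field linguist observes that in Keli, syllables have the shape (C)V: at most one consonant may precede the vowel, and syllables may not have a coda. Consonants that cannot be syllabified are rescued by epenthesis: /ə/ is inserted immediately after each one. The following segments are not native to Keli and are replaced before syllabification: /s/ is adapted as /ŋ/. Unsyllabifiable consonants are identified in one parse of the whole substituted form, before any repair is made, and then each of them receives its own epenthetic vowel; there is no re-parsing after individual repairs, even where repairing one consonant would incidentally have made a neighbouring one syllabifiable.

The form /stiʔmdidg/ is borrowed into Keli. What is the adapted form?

Substitution: /s/ → /ŋ/, giving /ŋtiʔmdidg/.
Syllabifying with onset maximization leaves /ŋ/, /ʔ/, /m/, /d/, /g/ stranded (no codas are permitted; onsets are limited to one consonant).
Inserting the epenthetic vowel yields /ŋ/ → /ŋə/, /ʔ/ → /ʔə/, /m/ → /mə/, /d/ → /də/, /g/ → /gə/.

ŋətiʔəmədidəgə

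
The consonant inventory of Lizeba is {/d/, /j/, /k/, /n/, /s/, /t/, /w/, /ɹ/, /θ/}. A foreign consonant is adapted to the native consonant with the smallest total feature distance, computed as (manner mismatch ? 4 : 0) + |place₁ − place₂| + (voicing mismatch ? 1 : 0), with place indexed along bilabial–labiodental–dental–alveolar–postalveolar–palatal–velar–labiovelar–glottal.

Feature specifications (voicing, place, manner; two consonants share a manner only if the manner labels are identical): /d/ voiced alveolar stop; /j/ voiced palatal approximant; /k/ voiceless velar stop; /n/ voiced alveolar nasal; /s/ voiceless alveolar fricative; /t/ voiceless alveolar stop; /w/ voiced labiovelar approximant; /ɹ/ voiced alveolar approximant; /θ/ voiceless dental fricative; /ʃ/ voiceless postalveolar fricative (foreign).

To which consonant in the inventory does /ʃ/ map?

/s/ is closest: same manner (fricative), place distance 1 (postalveolar→alveolar), same voicing; total 1. Next closest is /θ/ at distance 2.

s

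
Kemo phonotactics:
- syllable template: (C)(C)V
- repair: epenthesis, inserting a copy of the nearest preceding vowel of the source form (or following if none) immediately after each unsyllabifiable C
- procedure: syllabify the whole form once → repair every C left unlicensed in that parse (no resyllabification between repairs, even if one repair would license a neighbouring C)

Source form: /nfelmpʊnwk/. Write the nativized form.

The consonants /l/, /n/, /w/, /k/ cannot be parsed into a legal (C)(C)V syllable (no codas are permitted; onsets may contain at most 2 consonants).
Inserting the epenthetic vowel yields /l/ → /le/, /n/ → /nʊ/, /w/ → /wʊ/, /k/ → /kʊ/.

nfelempʊnʊwʊkʊ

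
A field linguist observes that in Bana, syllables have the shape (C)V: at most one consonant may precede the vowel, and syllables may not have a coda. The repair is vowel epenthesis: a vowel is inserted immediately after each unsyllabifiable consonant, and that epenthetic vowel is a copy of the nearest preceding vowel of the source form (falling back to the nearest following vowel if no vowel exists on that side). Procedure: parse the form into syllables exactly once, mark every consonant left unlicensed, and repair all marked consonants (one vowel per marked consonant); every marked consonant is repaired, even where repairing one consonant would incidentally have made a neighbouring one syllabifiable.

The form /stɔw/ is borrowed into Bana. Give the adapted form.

sɔtɔwɔ

The consonants /s/, /w/ cannot be parsed into a legal (C)V syllable (no codas are permitted; onsets are limited to one consonant).
Each unlicensed consonant becomes the onset of a new syllable: /s/ → /sɔ/, /w/ → /wɔ/.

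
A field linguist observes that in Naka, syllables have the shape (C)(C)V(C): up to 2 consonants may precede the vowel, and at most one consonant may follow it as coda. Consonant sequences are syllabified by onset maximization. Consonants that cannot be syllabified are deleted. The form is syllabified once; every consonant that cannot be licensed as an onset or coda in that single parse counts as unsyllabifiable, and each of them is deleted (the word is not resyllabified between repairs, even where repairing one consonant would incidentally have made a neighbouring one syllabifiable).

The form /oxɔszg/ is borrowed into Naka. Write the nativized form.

oxɔs

Under (C)(C)V(C), the unsyllabifiable consonants are /z/, /g/ (at most one coda consonant is licensed; onsets may contain at most 2 consonants).
Deleting the stranded consonants removes /z/, /g/.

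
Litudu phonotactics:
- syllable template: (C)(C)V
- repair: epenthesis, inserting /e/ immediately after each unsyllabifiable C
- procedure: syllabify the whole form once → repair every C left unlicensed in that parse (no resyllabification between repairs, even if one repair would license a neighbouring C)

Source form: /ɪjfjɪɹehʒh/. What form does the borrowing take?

The consonants /j/, /h/, /ʒ/, /h/ cannot be parsed into a legal (C)(C)V syllable (no codas are permitted; onsets may contain at most 2 consonants).
Each unlicensed consonant becomes the onset of a new syllable: /j/ → /je/, /h/ → /he/, /ʒ/ → /ʒe/, /h/ → /he/.

ɪjefjɪɹeheʒehe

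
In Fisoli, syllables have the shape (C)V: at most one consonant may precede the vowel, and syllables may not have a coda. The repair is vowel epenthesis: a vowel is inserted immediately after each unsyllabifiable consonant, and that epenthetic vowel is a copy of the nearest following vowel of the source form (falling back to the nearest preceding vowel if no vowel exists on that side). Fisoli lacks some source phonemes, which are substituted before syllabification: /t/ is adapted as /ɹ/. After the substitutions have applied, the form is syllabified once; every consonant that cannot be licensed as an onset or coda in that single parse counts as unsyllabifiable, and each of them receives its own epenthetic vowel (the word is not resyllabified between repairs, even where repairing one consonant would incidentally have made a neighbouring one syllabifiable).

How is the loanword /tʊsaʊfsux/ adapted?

ɹʊsaʊfusuxu

Substitution: /t/ → /ɹ/, giving /ɹʊsaʊfsux/.
Syllabifying with onset maximization leaves /f/, /x/ stranded (no codas are permitted; onsets are limited to one consonant).
Epenthesis after each stranded consonant: /f/ → /fu/, /x/ → /xu/.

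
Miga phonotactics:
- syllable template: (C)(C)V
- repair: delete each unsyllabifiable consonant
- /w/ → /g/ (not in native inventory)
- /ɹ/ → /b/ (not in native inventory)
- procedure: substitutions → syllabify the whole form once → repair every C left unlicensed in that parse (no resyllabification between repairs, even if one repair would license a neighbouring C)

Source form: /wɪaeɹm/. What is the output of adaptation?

gɪae

Substitution: /w/ → /g/, /ɹ/ → /b/, giving /gɪaebm/.
Under (C)(C)V, the unsyllabifiable consonants are /b/, /m/ (no codas are permitted; onsets may contain at most 2 consonants).
Deleting the stranded consonants removes /b/, /m/.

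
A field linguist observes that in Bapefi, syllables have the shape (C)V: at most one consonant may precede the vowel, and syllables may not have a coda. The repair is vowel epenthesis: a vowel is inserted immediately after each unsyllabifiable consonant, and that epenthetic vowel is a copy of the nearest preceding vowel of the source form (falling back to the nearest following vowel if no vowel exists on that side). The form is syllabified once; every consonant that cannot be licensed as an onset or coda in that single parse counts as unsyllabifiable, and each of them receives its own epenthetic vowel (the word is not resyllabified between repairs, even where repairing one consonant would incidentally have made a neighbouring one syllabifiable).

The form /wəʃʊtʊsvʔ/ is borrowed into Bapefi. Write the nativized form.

wəʃʊtʊsʊvʊʔʊ

Under (C)V, the unsyllabifiable consonants are /s/, /v/, /ʔ/ (no codas are permitted; onsets are limited to one consonant).
Inserting the epenthetic vowel yields /s/ → /sʊ/, /v/ → /vʊ/, /ʔ/ → /ʔʊ/.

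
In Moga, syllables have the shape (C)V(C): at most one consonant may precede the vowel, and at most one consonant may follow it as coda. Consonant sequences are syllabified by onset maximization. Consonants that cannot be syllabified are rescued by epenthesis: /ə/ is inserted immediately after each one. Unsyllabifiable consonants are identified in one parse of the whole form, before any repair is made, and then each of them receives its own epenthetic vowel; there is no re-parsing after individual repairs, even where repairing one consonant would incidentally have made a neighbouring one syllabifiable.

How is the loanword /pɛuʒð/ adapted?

The consonants /ð/ cannot be parsed into a legal (C)V(C) syllable (at most one coda consonant is licensed; onsets are limited to one consonant).
Epenthesis after each stranded consonant: /ð/ → /ðə/.

pɛuʒðə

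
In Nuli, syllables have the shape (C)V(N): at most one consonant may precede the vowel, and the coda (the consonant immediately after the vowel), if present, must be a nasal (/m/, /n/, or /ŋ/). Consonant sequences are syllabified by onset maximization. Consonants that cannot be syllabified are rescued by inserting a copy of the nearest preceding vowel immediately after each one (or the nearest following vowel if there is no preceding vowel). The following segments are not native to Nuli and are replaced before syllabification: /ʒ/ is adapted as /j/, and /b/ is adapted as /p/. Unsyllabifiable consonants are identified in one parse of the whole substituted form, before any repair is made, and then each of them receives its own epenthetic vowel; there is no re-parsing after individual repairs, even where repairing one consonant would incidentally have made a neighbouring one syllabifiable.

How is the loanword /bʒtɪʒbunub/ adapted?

pɪjɪtɪjɪpunupu

Substitution: /b/ → /p/, /ʒ/ → /j/, giving /pjtɪjpunup/.
The consonants /p/, /j/, /j/, /p/ cannot be parsed into a legal (C)V(N) syllable (only a nasal (/m/, /n/, or /ŋ/) is licensed in coda position; onsets are limited to one consonant).
Each unlicensed consonant becomes the onset of a new syllable: /p/ → /pɪ/, /j/ → /jɪ/, /j/ → /jɪ/, /p/ → /pu/.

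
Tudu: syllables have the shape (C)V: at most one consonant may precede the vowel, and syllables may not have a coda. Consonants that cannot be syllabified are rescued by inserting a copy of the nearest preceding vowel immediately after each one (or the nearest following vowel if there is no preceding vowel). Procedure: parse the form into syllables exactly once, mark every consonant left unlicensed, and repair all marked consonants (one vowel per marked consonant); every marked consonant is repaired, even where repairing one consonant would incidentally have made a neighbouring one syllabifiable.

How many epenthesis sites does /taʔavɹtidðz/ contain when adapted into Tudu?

The unsyllabifiable consonants are /v/, /ɹ/, /d/, /ð/, /z/; each receives one epenthetic vowel.

5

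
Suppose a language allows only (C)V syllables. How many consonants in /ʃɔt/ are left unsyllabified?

1

Syllabifying with onset maximization leaves /t/ stranded (no codas are permitted; onsets are limited to one consonant).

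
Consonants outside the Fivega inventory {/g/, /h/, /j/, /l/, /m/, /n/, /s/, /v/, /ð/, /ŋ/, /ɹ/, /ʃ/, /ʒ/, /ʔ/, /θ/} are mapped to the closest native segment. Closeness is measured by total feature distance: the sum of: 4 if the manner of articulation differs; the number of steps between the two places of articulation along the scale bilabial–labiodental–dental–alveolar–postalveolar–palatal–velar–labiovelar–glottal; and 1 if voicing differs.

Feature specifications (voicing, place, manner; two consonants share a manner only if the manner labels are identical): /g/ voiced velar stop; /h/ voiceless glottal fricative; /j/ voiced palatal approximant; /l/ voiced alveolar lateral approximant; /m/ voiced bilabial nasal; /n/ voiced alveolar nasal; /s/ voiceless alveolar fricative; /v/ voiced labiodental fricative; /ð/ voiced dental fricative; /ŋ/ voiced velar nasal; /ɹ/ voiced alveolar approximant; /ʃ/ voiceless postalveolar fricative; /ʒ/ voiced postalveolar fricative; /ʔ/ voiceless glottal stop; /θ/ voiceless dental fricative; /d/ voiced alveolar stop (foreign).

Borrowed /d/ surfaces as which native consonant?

/g/ is closest: same manner (stop), place distance 3 (alveolar→velar), same voicing; total 3. Next closest is /l/ at distance 4.

g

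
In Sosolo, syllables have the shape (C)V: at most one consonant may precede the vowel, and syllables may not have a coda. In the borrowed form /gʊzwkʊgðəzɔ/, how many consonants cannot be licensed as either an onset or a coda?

3

Syllabifying with onset maximization leaves /z/, /w/, /g/ stranded (no codas are permitted; onsets are limited to one consonant).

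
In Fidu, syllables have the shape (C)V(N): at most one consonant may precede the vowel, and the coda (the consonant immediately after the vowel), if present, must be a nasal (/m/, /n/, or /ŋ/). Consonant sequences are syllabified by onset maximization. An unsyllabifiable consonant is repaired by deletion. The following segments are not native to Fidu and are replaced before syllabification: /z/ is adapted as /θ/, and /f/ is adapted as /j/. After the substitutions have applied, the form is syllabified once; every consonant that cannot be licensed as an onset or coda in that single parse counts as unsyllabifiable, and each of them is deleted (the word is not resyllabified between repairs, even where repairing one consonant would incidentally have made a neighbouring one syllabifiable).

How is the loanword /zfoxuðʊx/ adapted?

Substitution: /z/ → /θ/, /f/ → /j/, giving /θjoxuðʊx/.
The consonants /θ/, /x/ cannot be parsed into a legal (C)V(N) syllable (only a nasal (/m/, /n/, or /ŋ/) is licensed in coda position; onsets are limited to one consonant).
Deleting the stranded consonants removes /θ/, /x/.

joxuðʊ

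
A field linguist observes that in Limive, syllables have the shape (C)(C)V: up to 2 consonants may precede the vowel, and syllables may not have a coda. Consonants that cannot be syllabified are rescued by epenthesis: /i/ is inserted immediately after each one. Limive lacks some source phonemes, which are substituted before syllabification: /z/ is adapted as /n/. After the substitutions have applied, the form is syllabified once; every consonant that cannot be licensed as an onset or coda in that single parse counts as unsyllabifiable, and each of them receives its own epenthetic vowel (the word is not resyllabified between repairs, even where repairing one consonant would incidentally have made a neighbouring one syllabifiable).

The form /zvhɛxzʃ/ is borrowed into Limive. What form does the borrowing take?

Substitution: /z/ → /n/, giving /nvhɛxnʃ/.
Under (C)(C)V, the unsyllabifiable consonants are /n/, /x/, /n/, /ʃ/ (no codas are permitted; onsets may contain at most 2 consonants).
Inserting the epenthetic vowel yields /n/ → /ni/, /x/ → /xi/, /n/ → /ni/, /ʃ/ → /ʃi/.

nivhɛxiniʃi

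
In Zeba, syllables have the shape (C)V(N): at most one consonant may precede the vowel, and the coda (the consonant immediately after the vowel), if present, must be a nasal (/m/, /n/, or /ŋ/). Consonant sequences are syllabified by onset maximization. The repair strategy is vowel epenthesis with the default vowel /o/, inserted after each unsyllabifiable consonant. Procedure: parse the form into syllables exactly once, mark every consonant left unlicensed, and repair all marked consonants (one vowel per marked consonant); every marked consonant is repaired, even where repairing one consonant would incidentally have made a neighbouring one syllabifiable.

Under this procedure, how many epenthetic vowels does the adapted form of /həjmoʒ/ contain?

The unsyllabifiable consonants are /j/, /ʒ/; each receives one epenthetic vowel.

2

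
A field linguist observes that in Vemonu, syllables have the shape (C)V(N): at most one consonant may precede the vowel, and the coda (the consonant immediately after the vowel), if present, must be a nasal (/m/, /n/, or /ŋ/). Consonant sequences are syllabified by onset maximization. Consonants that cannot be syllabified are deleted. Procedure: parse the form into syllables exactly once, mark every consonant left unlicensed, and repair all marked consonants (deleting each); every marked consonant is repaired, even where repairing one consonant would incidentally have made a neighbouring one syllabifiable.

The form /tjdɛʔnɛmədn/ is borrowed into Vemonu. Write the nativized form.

Under (C)V(N), the unsyllabifiable consonants are /t/, /j/, /ʔ/, /d/, /n/ (only a nasal (/m/, /n/, or /ŋ/) is licensed in coda position; onsets are limited to one consonant).
Deleting the stranded consonants removes /t/, /j/, /ʔ/, /d/, /n/.

dɛnɛmə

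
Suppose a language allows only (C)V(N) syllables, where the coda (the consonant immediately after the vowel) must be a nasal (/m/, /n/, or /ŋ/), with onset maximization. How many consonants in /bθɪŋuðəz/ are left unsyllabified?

2

The consonants /b/, /z/ cannot be parsed into a legal (C)V(N) syllable (only a nasal (/m/, /n/, or /ŋ/) is licensed in coda position; onsets are limited to one consonant).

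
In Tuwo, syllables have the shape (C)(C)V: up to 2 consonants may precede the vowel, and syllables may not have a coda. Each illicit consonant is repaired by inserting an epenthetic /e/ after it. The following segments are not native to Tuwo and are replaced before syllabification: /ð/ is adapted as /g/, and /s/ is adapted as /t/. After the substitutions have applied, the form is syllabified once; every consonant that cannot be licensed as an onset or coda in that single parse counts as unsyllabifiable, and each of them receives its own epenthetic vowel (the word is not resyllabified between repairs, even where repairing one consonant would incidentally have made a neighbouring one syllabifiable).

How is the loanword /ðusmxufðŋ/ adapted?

Substitution: /ð/ → /g/, /s/ → /t/, giving /gutmxufgŋ/.
The consonants /t/, /f/, /g/, /ŋ/ cannot be parsed into a legal (C)(C)V syllable (no codas are permitted; onsets may contain at most 2 consonants).
Each unlicensed consonant becomes the onset of a new syllable: /t/ → /te/, /f/ → /fe/, /g/ → /ge/, /ŋ/ → /ŋe/.

gutemxufegeŋe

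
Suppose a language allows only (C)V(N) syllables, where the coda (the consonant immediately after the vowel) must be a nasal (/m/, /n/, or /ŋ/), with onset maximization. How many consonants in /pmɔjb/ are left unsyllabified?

3

The consonants /p/, /j/, /b/ cannot be parsed into a legal (C)V(N) syllable (only a nasal (/m/, /n/, or /ŋ/) is licensed in coda position; onsets are limited to one consonant).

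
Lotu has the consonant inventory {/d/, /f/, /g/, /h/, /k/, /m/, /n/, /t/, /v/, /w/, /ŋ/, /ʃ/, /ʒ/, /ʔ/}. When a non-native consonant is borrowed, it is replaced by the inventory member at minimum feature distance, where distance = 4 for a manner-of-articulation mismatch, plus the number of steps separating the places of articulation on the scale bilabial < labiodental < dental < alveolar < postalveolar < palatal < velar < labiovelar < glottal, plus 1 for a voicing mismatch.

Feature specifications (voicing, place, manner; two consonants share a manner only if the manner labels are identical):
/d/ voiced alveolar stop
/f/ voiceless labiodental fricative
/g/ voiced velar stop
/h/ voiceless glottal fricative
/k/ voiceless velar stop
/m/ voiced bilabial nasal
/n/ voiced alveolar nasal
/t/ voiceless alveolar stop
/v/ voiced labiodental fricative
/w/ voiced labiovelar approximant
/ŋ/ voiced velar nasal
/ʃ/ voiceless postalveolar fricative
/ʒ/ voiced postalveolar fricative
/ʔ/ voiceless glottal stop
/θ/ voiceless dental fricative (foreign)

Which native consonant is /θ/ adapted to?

f

/f/ is closest: same manner (fricative), place distance 1 (dental→labiodental), same voicing; total 1. Next closest is /v/ at distance 2.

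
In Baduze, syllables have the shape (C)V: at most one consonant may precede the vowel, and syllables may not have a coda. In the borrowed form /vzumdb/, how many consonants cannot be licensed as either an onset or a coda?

The consonants /v/, /m/, /d/, /b/ cannot be parsed into a legal (C)V syllable (no codas are permitted; onsets are limited to one consonant).

4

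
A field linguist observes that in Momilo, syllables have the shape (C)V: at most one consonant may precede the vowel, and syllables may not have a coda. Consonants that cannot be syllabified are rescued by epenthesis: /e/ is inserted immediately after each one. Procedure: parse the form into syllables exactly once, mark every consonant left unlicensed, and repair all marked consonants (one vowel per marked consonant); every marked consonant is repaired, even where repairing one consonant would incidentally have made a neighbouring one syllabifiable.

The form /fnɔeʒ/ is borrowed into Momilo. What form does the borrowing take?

The consonants /f/, /ʒ/ cannot be parsed into a legal (C)V syllable (no codas are permitted; onsets are limited to one consonant).
Epenthesis after each stranded consonant: /f/ → /fe/, /ʒ/ → /ʒe/.

fenɔeʒe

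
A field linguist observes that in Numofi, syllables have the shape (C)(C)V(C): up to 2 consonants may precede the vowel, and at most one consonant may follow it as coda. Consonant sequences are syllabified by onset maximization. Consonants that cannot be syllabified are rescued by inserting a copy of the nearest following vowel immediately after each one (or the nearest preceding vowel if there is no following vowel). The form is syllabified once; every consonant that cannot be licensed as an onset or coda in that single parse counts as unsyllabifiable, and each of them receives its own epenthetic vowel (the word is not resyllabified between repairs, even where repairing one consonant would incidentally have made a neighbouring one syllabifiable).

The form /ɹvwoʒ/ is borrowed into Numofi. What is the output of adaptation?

Syllabifying with onset maximization leaves /ɹ/ stranded (at most one coda consonant is licensed; onsets may contain at most 2 consonants).
Each unlicensed consonant becomes the onset of a new syllable: /ɹ/ → /ɹo/.

ɹovwoʒ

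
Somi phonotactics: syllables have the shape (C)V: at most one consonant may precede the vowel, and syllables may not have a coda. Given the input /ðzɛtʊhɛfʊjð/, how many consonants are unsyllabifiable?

The consonants /ð/, /j/, /ð/ cannot be parsed into a legal (C)V syllable (no codas are permitted; onsets are limited to one consonant).

3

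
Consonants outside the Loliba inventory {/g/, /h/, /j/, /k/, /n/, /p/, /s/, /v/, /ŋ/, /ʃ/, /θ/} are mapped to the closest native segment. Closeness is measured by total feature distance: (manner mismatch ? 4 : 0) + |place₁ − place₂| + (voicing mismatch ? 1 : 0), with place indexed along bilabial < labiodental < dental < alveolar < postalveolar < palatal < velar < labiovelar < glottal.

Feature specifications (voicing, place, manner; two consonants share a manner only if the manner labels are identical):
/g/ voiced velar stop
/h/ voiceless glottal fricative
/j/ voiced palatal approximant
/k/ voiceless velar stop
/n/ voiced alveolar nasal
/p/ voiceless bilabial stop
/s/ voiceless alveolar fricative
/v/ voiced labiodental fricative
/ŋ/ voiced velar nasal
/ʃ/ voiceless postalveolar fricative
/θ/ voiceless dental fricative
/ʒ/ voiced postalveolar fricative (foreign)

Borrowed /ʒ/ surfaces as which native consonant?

/ʃ/ is closest: same manner (fricative), place distance 0 (postalveolar→postalveolar), voicing differs (+1); total 1. Next closest is /s/ at distance 2.

ʃ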